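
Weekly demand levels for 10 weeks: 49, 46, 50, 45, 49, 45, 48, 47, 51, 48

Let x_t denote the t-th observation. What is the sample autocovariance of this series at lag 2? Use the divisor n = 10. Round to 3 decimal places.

2.112

Mean x̄ = (49 + 46 + 50 + 45 + 49 + 45 + 48 + 47 + 51 + 48)/10 = 47.8000
Σ_{t=1}^{8}(x_t−x̄)(x_{t+2}−x̄) = 21.1200
γ_2 = 21.1200 / 10 = 2.112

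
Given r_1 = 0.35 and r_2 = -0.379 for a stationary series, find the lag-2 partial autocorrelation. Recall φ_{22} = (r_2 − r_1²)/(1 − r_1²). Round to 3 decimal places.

φ_{22} = (r_2 − r_1²) / (1 − r_1²)
r_1² = (0.35)² = 0.1225
Numerator = -0.379 − 0.1225 = -0.5015; denominator = 1 − 0.1225 = 0.8775
φ_{22} = -0.5015 / 0.8775 = -0.572

-0.572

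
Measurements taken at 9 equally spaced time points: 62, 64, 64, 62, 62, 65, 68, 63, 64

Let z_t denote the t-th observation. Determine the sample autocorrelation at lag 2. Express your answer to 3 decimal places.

-0.368

Mean z̄ = (62 + 64 + 64 + 62 + 62 + 65 + 68 + 63 + 64)/9 = 63.7778
Σ(z_t−z̄)(z_{t+2}−z̄) = (-0.3951) + (-0.3951) + (-0.3951) + (-2.1728) + (-7.5062) + (-0.9506) + (0.9383) = -10.8765
Denominator Σ(z_t−z̄)² = 29.5556
r_2 = -10.8765 / 29.5556 = -0.368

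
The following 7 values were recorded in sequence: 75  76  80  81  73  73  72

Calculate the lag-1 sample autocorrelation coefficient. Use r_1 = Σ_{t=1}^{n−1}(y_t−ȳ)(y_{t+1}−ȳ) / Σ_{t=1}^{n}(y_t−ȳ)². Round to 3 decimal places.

Mean ȳ = (75 + 76 + 80 + 81 + 73 + 73 + 72)/7 = 75.7143
Deviations from mean: -0.7143, 0.2857, 4.2857, 5.2857, -2.7143, -2.7143, -3.7143
Σ(y_t−ȳ)(y_{t+1}−ȳ) = (-0.2041) + (1.2245) + (22.6531) + (-14.3469) + (7.3673) + (10.0816) = 26.7755
Denominator Σ(y_t−ȳ)² = 75.4286
r_1 = 26.7755 / 75.4286 = 0.355

0.355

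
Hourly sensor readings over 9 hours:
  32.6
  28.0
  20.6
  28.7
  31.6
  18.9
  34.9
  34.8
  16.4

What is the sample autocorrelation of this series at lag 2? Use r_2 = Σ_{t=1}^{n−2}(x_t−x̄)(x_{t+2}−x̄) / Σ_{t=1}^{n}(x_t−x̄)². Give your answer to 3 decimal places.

Mean x̄ = (32.6 + 28.0 + 20.6 + 28.7 + 31.6 + 18.9 + 34.9 + 34.8 + 16.4)/9 = 27.3889
Σ(x_t−x̄)(x_{t+2}−x̄) = (-35.3777) + (0.8012) + (-28.5888) + (-11.1299) + (31.6301) + (-62.9121) + (-82.5388) = -188.1158
Denominator Σ(x_t−x̄)² = 397.2289
r_2 = -188.1158 / 397.2289 = -0.474

-0.474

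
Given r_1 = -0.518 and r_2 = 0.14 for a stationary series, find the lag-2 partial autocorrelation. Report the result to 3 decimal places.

φ_{22} = (r_2 − r_1²) / (1 − r_1²)
r_1² = (-0.518)² = 0.268324
Numerator = 0.14 − 0.2683 = -0.1283; denominator = 1 − 0.2683 = 0.7317
φ_{22} = -0.1283 / 0.7317 = -0.175

-0.175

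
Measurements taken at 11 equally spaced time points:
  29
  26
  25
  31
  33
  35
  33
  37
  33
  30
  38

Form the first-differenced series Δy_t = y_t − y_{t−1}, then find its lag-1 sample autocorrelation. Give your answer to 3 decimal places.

-0.203

First differences Δy: -3, -1, 6, 2, 2, -2, 4, -4, -3, 8
Mean of differences = 0.9000
Numerator Σ(Δy_t−Δȳ)(Δy_{t+1}−Δȳ) = -31.4100
Denominator Σ(Δy_t−Δȳ)² = 154.9000
r_1(Δy) = -31.4100 / 154.9000 = -0.203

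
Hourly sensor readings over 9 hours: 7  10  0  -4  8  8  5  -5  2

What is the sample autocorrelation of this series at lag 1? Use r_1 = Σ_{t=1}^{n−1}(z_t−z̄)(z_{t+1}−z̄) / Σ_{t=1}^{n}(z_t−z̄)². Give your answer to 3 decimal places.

0.081

Mean z̄ = (7 + 10 + 0 − 4 + 8 + 8 + 5 − 5 + 2)/9 = 3.4444
Numerator Σ_{t=1}^{8}(z_t−z̄)(z_{t+1}−z̄) = 19.3580
Denominator Σ(z_t−z̄)² = 240.2222
r_1 = 19.3580 / 240.2222 = 0.081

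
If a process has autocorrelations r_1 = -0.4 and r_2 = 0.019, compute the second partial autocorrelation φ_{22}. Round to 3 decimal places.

φ_{22} = (r_2 − r_1²) / (1 − r_1²)
r_1² = (-0.4)² = 0.16
Numerator = 0.019 − 0.1600 = -0.1410; denominator = 1 − 0.1600 = 0.8400
φ_{22} = -0.1410 / 0.8400 = -0.168

-0.168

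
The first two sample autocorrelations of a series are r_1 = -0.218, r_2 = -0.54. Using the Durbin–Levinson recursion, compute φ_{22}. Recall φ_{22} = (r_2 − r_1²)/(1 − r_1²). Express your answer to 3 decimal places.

φ_{22} = (r_2 − r_1²) / (1 − r_1²)
r_1² = (-0.218)² = 0.047524
Numerator = -0.54 − 0.0475 = -0.5875; denominator = 1 − 0.0475 = 0.9525
φ_{22} = -0.5875 / 0.9525 = -0.617

-0.617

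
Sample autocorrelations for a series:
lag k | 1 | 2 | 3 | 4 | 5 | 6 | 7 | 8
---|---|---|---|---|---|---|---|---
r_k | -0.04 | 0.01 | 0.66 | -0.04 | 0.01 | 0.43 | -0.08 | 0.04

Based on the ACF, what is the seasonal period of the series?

The largest autocorrelation is r_3 = 0.66, with a weaker echo at lag 6 (0.43); the remaining lags stay at or below 0.04.
The dominant spike at lag 3 indicates a seasonal period of 3.

3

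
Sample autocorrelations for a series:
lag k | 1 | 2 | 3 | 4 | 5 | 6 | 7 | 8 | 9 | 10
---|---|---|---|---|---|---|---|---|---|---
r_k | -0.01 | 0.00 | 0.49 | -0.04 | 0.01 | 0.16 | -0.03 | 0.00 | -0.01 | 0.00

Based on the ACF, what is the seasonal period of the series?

The largest autocorrelation is r_3 = 0.49, with a weaker echo at lag 6 (0.16); the remaining lags stay at or below 0.01.
The dominant spike at lag 3 indicates a seasonal period of 3.

3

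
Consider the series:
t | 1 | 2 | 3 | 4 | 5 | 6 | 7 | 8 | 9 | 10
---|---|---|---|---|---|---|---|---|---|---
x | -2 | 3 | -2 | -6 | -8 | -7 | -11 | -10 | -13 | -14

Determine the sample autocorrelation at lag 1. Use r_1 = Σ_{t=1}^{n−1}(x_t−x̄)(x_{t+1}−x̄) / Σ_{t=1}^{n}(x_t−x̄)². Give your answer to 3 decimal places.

Mean x̄ = (-2 + 3 − 2 − 6 − 8 − 7 − 11 − 10 − 13 − 14)/10 = -7.0000
Numerator Σ_{t=1}^{9}(x_t−x̄)(x_{t+1}−x̄) = 176.0000
Denominator Σ(x_t−x̄)² = 262.0000
r_1 = 176.0000 / 262.0000 = 0.672

0.672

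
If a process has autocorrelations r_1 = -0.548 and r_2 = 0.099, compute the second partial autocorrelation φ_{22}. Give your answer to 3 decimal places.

φ_{22} = (r_2 − r_1²) / (1 − r_1²)
r_1² = (-0.548)² = 0.300304
Numerator = 0.099 − 0.3003 = -0.2013; denominator = 1 − 0.3003 = 0.6997
φ_{22} = -0.2013 / 0.6997 = -0.288

-0.288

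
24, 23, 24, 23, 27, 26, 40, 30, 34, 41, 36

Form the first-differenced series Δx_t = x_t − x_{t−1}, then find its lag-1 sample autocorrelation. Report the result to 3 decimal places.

First differences Δx: -1, 1, -1, 4, -1, 14, -10, 4, 7, -5
Mean of differences = 1.2000
Numerator Σ(Δx_t−Δx̄)(Δx_{t+1}−Δx̄) = -234.0400
Denominator Σ(Δx_t−Δx̄)² = 391.6000
r_1(Δx) = -234.0400 / 391.6000 = -0.598

-0.598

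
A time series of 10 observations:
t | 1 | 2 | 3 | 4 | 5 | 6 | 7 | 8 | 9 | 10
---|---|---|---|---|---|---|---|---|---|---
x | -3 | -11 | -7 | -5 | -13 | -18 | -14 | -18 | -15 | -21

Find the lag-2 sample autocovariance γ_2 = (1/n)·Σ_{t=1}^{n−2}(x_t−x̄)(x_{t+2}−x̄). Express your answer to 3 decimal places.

10.100

Mean x̄ = (-3 − 11 − 7 − 5 − 13 − 18 − 14 − 18 − 15 − 21)/10 = -12.5000
Σ_{t=1}^{8}(x_t−x̄)(x_{t+2}−x̄) = 101.0000
γ_2 = 101.0000 / 10 = 10.100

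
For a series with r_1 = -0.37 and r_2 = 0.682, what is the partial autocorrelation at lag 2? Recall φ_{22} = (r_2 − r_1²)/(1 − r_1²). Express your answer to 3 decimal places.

φ_{22} = (r_2 − r_1²) / (1 − r_1²)
r_1² = (-0.37)² = 0.1369
Numerator = 0.682 − 0.1369 = 0.5451; denominator = 1 − 0.1369 = 0.8631
φ_{22} = 0.5451 / 0.8631 = 0.632

0.632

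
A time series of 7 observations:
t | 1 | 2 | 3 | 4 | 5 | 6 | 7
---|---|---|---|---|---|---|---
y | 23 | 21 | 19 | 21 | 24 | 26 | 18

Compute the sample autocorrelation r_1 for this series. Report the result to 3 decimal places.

Mean ȳ = (23 + 21 + 19 + 21 + 24 + 26 + 18)/7 = 21.7143
Deviations from mean: 1.2857, -0.7143, -2.7143, -0.7143, 2.2857, 4.2857, -3.7143
Numerator Σ_{t=1}^{6}(y_t−ȳ)(y_{t+1}−ȳ) = -4.7959
Denominator Σ(y_t−ȳ)² = 47.4286
r_1 = -4.7959 / 47.4286 = -0.101

-0.101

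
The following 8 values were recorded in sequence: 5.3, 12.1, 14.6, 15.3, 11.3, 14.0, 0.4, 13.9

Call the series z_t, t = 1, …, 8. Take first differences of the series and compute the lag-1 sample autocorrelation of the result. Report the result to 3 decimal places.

-0.467

First differences Δz: 6.8, 2.5, 0.7, -4.0, 2.7, -13.6, 13.5
Mean of differences = 1.2286
Numerator Σ(Δz_t−Δz̄)(Δz_{t+1}−Δz̄) = -202.3051
Denominator Σ(Δz_t−Δz̄)² = 432.9143
r_1(Δz) = -202.3051 / 432.9143 = -0.467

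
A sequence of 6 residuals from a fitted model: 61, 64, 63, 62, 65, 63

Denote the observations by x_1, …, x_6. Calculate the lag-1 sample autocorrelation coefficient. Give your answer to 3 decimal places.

-0.400

Mean x̄ = (61 + 64 + 63 + 62 + 65 + 63)/6 = 63.0000
Deviations from mean: -2.0000, 1.0000, 0.0000, -1.0000, 2.0000, 0.0000
Σ(x_t−x̄)(x_{t+1}−x̄) = (-2.0000) + (0.0000) + (0.0000) + (-2.0000) + (0.0000) = -4.0000
Denominator Σ(x_t−x̄)² = 10.0000
r_1 = -4.0000 / 10.0000 = -0.400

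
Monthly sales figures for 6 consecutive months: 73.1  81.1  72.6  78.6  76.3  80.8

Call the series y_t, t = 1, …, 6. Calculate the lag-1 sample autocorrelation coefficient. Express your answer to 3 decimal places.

Mean ȳ = (73.1 + 81.1 + 72.6 + 78.6 + 76.3 + 80.8)/6 = 77.0833
Deviations from mean: -3.9833, 4.0167, -4.4833, 1.5167, -0.7833, 3.7167
Numerator Σ_{t=1}^{5}(y_t−ȳ)(y_{t+1}−ȳ) = -44.9069
Denominator Σ(y_t−ȳ)² = 68.8283
r_1 = -44.9069 / 68.8283 = -0.652

-0.652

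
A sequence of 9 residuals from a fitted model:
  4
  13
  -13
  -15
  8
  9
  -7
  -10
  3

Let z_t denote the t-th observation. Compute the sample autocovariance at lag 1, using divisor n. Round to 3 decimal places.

Mean z̄ = (4 + 13 − 13 − 15 + 8 + 9 − 7 − 10 + 3)/9 = -0.8889
Σ_{t=1}^{8}(z_t−z̄)(z_{t+1}−z̄) = -7.1235
γ_1 = -7.1235 / 9 = -0.791

-0.791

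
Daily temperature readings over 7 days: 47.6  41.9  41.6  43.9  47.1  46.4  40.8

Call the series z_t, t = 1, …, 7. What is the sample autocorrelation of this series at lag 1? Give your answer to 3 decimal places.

-0.062

Mean z̄ = (47.6 + 41.9 + 41.6 + 43.9 + 47.1 + 46.4 + 40.8)/7 = 44.1857
Deviations from mean: 3.4143, -2.2857, -2.5857, -0.2857, 2.9143, 2.2143, -3.3857
Σ(z_t−z̄)(z_{t+1}−z̄) = (-7.8041) + (5.9102) + (0.7388) + (-0.8327) + (6.4531) + (-7.4969) = -3.0316
Denominator Σ(z_t−z̄)² = 48.5086
r_1 = -3.0316 / 48.5086 = -0.062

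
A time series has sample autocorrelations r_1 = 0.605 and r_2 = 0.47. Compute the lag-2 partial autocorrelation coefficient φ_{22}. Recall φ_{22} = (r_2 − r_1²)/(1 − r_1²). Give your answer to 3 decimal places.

0.164

φ_{22} = (r_2 − r_1²) / (1 − r_1²)
r_1² = (0.605)² = 0.366025
Numerator = 0.47 − 0.3660 = 0.1040; denominator = 1 − 0.3660 = 0.6340
φ_{22} = 0.1040 / 0.6340 = 0.164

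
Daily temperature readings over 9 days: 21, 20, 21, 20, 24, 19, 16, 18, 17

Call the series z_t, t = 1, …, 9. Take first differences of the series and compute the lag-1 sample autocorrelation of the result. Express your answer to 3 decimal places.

First differences Δz: -1, 1, -1, 4, -5, -3, 2, -1
Mean of differences = -0.5000
Numerator Σ(Δz_t−Δz̄)(Δz_{t+1}−Δz̄) = -20.2500
Denominator Σ(Δz_t−Δz̄)² = 56.0000
r_1(Δz) = -20.2500 / 56.0000 = -0.362

-0.362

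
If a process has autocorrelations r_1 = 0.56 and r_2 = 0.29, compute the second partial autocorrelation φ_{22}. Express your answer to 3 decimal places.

-0.034

φ_{22} = (r_2 − r_1²) / (1 − r_1²)
r_1² = (0.56)² = 0.3136
Numerator = 0.29 − 0.3136 = -0.0236; denominator = 1 − 0.3136 = 0.6864
φ_{22} = -0.0236 / 0.6864 = -0.034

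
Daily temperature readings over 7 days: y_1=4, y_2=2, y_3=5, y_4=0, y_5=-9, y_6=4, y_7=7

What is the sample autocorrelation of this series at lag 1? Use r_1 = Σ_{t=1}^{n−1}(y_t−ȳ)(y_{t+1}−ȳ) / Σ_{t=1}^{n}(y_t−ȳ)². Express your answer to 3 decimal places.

0.017

Mean ȳ = (4 + 2 + 5 + 0 − 9 + 4 + 7)/7 = 1.8571
Deviations from mean: 2.1429, 0.1429, 3.1429, -1.8571, -10.8571, 2.1429, 5.1429
Numerator Σ_{t=1}^{6}(y_t−ȳ)(y_{t+1}−ȳ) = 2.8367
Denominator Σ(y_t−ȳ)² = 166.8571
r_1 = 2.8367 / 166.8571 = 0.017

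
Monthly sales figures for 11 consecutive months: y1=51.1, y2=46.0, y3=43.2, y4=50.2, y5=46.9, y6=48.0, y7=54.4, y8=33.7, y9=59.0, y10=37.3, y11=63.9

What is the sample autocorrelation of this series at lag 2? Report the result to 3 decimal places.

0.487

Mean ȳ = (51.1 + 46.0 + 43.2 + 50.2 + 46.9 + 48.0 + 54.4 + 33.7 + 59.0 + 37.3 + 63.9)/11 = 48.5182
Numerator Σ_{t=1}^{9}(y_t−ȳ)(y_{t+2}−ȳ) = 377.0439
Denominator Σ(y_t−ȳ)² = 773.4964
r_2 = 377.0439 / 773.4964 = 0.487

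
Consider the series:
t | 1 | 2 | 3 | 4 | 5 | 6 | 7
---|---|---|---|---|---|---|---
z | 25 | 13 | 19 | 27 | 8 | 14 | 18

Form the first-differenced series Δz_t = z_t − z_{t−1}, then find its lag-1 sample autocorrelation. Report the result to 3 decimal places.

-0.410

First differences Δz: -12, 6, 8, -19, 6, 4
Mean of differences = -1.1667
Numerator Σ(Δz_t−Δz̄)(Δz_{t+1}−Δz̄) = -266.1944
Denominator Σ(Δz_t−Δz̄)² = 648.8333
r_1(Δz) = -266.1944 / 648.8333 = -0.410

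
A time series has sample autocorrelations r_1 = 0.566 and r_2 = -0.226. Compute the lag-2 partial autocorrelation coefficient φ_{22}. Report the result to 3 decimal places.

φ_{22} = (r_2 − r_1²) / (1 − r_1²)
r_1² = (0.566)² = 0.320356
Numerator = -0.226 − 0.3204 = -0.5464; denominator = 1 − 0.3204 = 0.6796
φ_{22} = -0.5464 / 0.6796 = -0.804

-0.804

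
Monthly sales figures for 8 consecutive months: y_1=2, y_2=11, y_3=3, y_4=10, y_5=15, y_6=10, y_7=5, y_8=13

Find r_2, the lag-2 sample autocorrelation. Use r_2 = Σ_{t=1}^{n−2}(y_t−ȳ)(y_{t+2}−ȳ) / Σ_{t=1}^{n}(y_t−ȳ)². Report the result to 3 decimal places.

-0.067

Mean ȳ = (2 + 11 + 3 + 10 + 15 + 10 + 5 + 13)/8 = 8.6250
Σ(y_t−ȳ)(y_{t+2}−ȳ) = (37.2656) + (3.2656) + (-35.8594) + (1.8906) + (-23.1094) + (6.0156) = -10.5313
Denominator Σ(y_t−ȳ)² = 157.8750
r_2 = -10.5313 / 157.8750 = -0.067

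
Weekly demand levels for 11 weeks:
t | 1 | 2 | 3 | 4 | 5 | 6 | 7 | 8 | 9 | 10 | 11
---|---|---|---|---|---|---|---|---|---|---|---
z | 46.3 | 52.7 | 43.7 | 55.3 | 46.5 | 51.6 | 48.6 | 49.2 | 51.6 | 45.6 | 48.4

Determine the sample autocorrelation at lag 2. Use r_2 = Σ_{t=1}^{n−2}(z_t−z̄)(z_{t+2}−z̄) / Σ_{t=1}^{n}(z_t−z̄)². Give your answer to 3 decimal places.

0.542

Mean z̄ = (46.3 + 52.7 + 43.7 + 55.3 + 46.5 + 51.6 + 48.6 + 49.2 + 51.6 + 45.6 + 48.4)/11 = 49.0455
Numerator Σ_{t=1}^{9}(z_t−z̄)(z_{t+2}−z̄) = 65.3268
Denominator Σ(z_t−z̄)² = 120.6273
r_2 = 65.3268 / 120.6273 = 0.542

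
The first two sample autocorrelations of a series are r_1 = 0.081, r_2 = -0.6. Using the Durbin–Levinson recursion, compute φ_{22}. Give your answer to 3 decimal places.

φ_{22} = (r_2 − r_1²) / (1 − r_1²)
r_1² = (0.081)² = 0.006561
Numerator = -0.6 − 0.0066 = -0.6066; denominator = 1 − 0.0066 = 0.9934
φ_{22} = -0.6066 / 0.9934 = -0.611

-0.611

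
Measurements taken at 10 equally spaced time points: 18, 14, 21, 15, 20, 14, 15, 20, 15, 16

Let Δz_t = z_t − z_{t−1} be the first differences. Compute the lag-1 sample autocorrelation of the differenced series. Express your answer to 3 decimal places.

-0.753

First differences Δz: -4, 7, -6, 5, -6, 1, 5, -5, 1
Mean of differences = -0.2222
Numerator Σ(Δz_t−Δz̄)(Δz_{t+1}−Δz̄) = -160.8272
Denominator Σ(Δz_t−Δz̄)² = 213.5556
r_1(Δz) = -160.8272 / 213.5556 = -0.753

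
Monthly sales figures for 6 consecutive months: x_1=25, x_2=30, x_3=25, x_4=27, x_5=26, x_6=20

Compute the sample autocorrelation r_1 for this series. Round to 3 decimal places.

-0.136

Mean x̄ = (25 + 30 + 25 + 27 + 26 + 20)/6 = 25.5000
Deviations from mean: -0.5000, 4.5000, -0.5000, 1.5000, 0.5000, -5.5000
Σ(x_t−x̄)(x_{t+1}−x̄) = (-2.2500) + (-2.2500) + (-0.7500) + (0.7500) + (-2.7500) = -7.2500
Denominator Σ(x_t−x̄)² = 53.5000
r_1 = -7.2500 / 53.5000 = -0.136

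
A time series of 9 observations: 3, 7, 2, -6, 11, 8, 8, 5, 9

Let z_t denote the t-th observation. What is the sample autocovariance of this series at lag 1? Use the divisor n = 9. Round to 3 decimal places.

Mean z̄ = (3 + 7 + 2 − 6 + 11 + 8 + 8 + 5 + 9)/9 = 5.2222
Σ_{t=1}^{8}(z_t−z̄)(z_{t+1}−z̄) = -16.0494
γ_1 = -16.0494 / 9 = -1.783

-1.783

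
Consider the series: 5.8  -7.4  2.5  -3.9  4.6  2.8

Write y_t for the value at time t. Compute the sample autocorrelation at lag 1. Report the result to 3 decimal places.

-0.543

Mean ȳ = (5.8 − 7.4 + 2.5 − 3.9 + 4.6 + 2.8)/6 = 0.7333
Deviations from mean: 5.0667, -8.1333, 1.7667, -4.6333, 3.8667, 2.0667
Numerator Σ_{t=1}^{5}(y_t−ȳ)(y_{t+1}−ȳ) = -73.6878
Denominator Σ(y_t−ȳ)² = 135.6333
r_1 = -73.6878 / 135.6333 = -0.543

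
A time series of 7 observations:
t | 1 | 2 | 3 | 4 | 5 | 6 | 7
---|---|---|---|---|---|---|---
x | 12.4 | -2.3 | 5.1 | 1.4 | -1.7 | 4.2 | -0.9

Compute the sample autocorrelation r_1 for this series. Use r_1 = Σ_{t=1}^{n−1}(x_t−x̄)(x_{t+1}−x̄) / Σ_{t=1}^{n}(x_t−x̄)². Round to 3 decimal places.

-0.438

Mean x̄ = (12.4 − 2.3 + 5.1 + 1.4 − 1.7 + 4.2 − 0.9)/7 = 2.6000
Σ(x_t−x̄)(x_{t+1}−x̄) = (-48.0200) + (-12.2500) + (-3.0000) + (5.1600) + (-6.8800) + (-5.6000) = -70.5900
Denominator Σ(x_t−x̄)² = 161.0400
r_1 = -70.5900 / 161.0400 = -0.438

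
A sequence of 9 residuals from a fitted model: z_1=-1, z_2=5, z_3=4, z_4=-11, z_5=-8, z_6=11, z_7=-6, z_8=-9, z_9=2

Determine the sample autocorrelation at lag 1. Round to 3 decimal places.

Mean z̄ = (-1 + 5 + 4 − 11 − 8 + 11 − 6 − 9 + 2)/9 = -1.4444
Numerator Σ_{t=1}^{8}(z_t−z̄)(z_{t+1}−z̄) = -81.3086
Denominator Σ(z_t−z̄)² = 450.2222
r_1 = -81.3086 / 450.2222 = -0.181

-0.181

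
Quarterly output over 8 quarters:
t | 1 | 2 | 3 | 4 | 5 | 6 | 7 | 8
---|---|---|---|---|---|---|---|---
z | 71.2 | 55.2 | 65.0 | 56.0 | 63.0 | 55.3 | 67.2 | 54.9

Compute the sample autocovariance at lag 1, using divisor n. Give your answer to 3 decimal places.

Mean z̄ = (71.2 + 55.2 + 65.0 + 56.0 + 63.0 + 55.3 + 67.2 + 54.9)/8 = 60.9750
Deviations: 10.2250, -5.7750, 4.0250, -4.9750, 2.0250, -5.6750, 6.2250, -6.0750
Σ_{t=1}^{7}(z_t−z̄)(z_{t+1}−z̄) = -197.0281
γ_1 = -197.0281 / 8 = -24.629

-24.629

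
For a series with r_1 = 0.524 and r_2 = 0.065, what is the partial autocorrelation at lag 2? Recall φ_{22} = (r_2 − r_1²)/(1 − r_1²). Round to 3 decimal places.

-0.289

φ_{22} = (r_2 − r_1²) / (1 − r_1²)
r_1² = (0.524)² = 0.274576
Numerator = 0.065 − 0.2746 = -0.2096; denominator = 1 − 0.2746 = 0.7254
φ_{22} = -0.2096 / 0.7254 = -0.289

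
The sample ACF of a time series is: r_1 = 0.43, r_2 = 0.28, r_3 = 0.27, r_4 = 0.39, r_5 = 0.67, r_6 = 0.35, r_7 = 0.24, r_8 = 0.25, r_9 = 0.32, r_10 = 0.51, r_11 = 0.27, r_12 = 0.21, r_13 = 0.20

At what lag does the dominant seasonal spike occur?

The largest autocorrelation is r_5 = 0.67, with a weaker echo at lag 10 (0.51); the remaining lags stay at or below 0.43. The elevated value at lag 1 (0.43), dropping to 0.28 at lag 2, reflects decaying short-term dependence rather than seasonality.
The dominant spike at lag 5 indicates a seasonal period of 5.

5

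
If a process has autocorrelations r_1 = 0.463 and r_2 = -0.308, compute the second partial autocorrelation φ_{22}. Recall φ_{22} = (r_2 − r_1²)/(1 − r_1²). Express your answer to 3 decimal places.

-0.665

φ_{22} = (r_2 − r_1²) / (1 − r_1²)
r_1² = (0.463)² = 0.214369
Numerator = -0.308 − 0.2144 = -0.5224; denominator = 1 − 0.2144 = 0.7856
φ_{22} = -0.5224 / 0.7856 = -0.665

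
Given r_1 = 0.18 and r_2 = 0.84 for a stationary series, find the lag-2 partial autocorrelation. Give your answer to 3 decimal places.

φ_{22} = (r_2 − r_1²) / (1 − r_1²)
r_1² = (0.18)² = 0.0324
Numerator = 0.84 − 0.0324 = 0.8076; denominator = 1 − 0.0324 = 0.9676
φ_{22} = 0.8076 / 0.9676 = 0.835

0.835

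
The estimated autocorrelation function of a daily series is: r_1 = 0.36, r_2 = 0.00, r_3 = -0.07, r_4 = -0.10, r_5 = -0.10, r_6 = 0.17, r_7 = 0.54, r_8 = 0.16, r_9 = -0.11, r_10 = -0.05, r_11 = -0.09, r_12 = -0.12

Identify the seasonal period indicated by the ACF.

The largest autocorrelation is r_7 = 0.54; the remaining lags stay at or below 0.36. The elevated value at lag 1 (0.36), dropping to 0.00 at lag 2, reflects decaying short-term dependence rather than seasonality.
The dominant spike at lag 7 indicates a seasonal period of 7.

7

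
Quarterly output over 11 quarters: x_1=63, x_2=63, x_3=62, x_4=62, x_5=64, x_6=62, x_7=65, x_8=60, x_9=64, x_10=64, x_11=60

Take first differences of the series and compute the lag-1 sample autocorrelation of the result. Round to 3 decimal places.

First differences Δx: 0, -1, 0, 2, -2, 3, -5, 4, 0, -4
Mean of differences = -0.3000
Numerator Σ(Δx_t−Δx̄)(Δx_{t+1}−Δx̄) = -44.7900
Denominator Σ(Δx_t−Δx̄)² = 74.1000
r_1(Δx) = -44.7900 / 74.1000 = -0.604

-0.604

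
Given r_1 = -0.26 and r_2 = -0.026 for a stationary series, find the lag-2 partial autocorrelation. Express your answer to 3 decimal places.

-0.100

φ_{22} = (r_2 − r_1²) / (1 − r_1²)
r_1² = (-0.26)² = 0.0676
Numerator = -0.026 − 0.0676 = -0.0936; denominator = 1 − 0.0676 = 0.9324
φ_{22} = -0.0936 / 0.9324 = -0.100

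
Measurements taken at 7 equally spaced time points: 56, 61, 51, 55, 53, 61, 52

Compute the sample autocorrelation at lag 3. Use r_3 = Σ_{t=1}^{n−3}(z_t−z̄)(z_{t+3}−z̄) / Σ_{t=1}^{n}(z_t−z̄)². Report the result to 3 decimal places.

-0.371

Mean z̄ = (56 + 61 + 51 + 55 + 53 + 61 + 52)/7 = 55.5714
Deviations from mean: 0.4286, 5.4286, -4.5714, -0.5714, -2.5714, 5.4286, -3.5714
Numerator Σ_{t=1}^{4}(z_t−z̄)(z_{t+3}−z̄) = -36.9796
Denominator Σ(z_t−z̄)² = 99.7143
r_3 = -36.9796 / 99.7143 = -0.371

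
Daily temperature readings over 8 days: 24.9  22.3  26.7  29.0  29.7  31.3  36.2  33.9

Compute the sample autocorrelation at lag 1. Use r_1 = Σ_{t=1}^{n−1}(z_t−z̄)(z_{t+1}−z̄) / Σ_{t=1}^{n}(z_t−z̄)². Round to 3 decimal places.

Mean z̄ = (24.9 + 22.3 + 26.7 + 29.0 + 29.7 + 31.3 + 36.2 + 33.9)/8 = 29.2500
Numerator Σ_{t=1}^{7}(z_t−z̄)(z_{t+1}−z̄) = 95.9675
Denominator Σ(z_t−z̄)² = 148.1200
r_1 = 95.9675 / 148.1200 = 0.648

0.648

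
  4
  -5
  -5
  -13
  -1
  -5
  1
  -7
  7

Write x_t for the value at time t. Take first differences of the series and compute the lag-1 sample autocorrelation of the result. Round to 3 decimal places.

First differences Δx: -9, 0, -8, 12, -4, 6, -8, 14
Mean of differences = 0.3750
Numerator Σ(Δx_t−Δx̄)(Δx_{t+1}−Δx̄) = -327.3906
Denominator Σ(Δx_t−Δx̄)² = 599.8750
r_1(Δx) = -327.3906 / 599.8750 = -0.546

-0.546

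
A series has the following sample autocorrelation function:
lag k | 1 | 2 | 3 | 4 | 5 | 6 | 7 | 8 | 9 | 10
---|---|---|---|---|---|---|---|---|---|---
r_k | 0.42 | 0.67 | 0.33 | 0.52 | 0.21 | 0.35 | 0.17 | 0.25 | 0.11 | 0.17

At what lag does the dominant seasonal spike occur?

2

The largest autocorrelation is r_2 = 0.67, with a weaker echo at lag 4 (0.52); the remaining lags stay at or below 0.42.
The dominant spike at lag 2 indicates a seasonal period of 2.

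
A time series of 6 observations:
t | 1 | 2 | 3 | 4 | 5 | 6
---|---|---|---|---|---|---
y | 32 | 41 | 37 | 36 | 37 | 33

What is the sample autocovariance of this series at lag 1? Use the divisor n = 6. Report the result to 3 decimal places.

Mean ȳ = (32 + 41 + 37 + 36 + 37 + 33)/6 = 36.0000
Σ_{t=1}^{5}(y_t−ȳ)(y_{t+1}−ȳ) = -18.0000
γ_1 = -18.0000 / 6 = -3.000

-3.000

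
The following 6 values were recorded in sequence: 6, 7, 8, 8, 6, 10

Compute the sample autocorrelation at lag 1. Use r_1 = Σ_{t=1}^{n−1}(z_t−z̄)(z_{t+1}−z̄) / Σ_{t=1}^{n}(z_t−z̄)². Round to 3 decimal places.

-0.326

Mean z̄ = (6 + 7 + 8 + 8 + 6 + 10)/6 = 7.5000
Deviations from mean: -1.5000, -0.5000, 0.5000, 0.5000, -1.5000, 2.5000
Σ(z_t−z̄)(z_{t+1}−z̄) = (0.7500) + (-0.2500) + (0.2500) + (-0.7500) + (-3.7500) = -3.7500
Denominator Σ(z_t−z̄)² = 11.5000
r_1 = -3.7500 / 11.5000 = -0.326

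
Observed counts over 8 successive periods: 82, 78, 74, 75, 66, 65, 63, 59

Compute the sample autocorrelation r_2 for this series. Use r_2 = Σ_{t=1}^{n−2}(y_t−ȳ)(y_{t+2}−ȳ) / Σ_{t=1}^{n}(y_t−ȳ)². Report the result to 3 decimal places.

Mean ȳ = (82 + 78 + 74 + 75 + 66 + 65 + 63 + 59)/8 = 70.2500
Deviations from mean: 11.7500, 7.7500, 3.7500, 4.7500, -4.2500, -5.2500, -7.2500, -11.2500
Σ(y_t−ȳ)(y_{t+2}−ȳ) = (44.0625) + (36.8125) + (-15.9375) + (-24.9375) + (30.8125) + (59.0625) = 129.8750
Denominator Σ(y_t−ȳ)² = 459.5000
r_2 = 129.8750 / 459.5000 = 0.283

0.283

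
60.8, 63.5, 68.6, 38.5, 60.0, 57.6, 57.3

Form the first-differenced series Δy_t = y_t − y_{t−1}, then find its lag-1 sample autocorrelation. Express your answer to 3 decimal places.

-0.599

First differences Δy: 2.7, 5.1, -30.1, 21.5, -2.4, -0.3
Mean of differences = -0.5833
Numerator Σ(Δy_t−Δȳ)(Δy_{t+1}−Δȳ) = -841.5519
Denominator Σ(Δy_t−Δȳ)² = 1405.3683
r_1(Δy) = -841.5519 / 1405.3683 = -0.599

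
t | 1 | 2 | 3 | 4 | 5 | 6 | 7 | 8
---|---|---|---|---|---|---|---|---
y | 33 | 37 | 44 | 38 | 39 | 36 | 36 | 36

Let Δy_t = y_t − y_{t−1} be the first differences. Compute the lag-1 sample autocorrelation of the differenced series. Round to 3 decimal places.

First differences Δy: 4, 7, -6, 1, -3, 0, 0
Mean of differences = 0.4286
Numerator Σ(Δy_t−Δȳ)(Δy_{t+1}−Δȳ) = -22.7551
Denominator Σ(Δy_t−Δȳ)² = 109.7143
r_1(Δy) = -22.7551 / 109.7143 = -0.207

-0.207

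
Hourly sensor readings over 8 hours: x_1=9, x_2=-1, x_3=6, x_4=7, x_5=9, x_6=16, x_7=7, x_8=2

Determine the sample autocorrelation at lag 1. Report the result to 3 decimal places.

Mean x̄ = (9 − 1 + 6 + 7 + 9 + 16 + 7 + 2)/8 = 6.8750
Deviations from mean: 2.1250, -7.8750, -0.8750, 0.1250, 2.1250, 9.1250, 0.1250, -4.8750
Σ(x_t−x̄)(x_{t+1}−x̄) = (-16.7344) + (6.8906) + (-0.1094) + (0.2656) + (19.3906) + (1.1406) + (-0.6094) = 10.2344
Denominator Σ(x_t−x̄)² = 178.8750
r_1 = 10.2344 / 178.8750 = 0.057

0.057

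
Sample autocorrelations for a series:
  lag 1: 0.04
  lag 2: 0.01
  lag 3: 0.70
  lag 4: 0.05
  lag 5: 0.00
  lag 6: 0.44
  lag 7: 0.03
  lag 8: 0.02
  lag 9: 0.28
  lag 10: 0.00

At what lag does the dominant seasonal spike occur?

The largest autocorrelation is r_3 = 0.70, with weaker echoes at lags 6 (0.44) and 9 (0.28); the remaining lags stay at or below 0.05.
The dominant spike at lag 3 indicates a seasonal period of 3.

3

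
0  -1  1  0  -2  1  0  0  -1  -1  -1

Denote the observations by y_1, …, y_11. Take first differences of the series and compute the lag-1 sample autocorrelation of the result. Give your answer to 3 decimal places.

-0.527

First differences Δy: -1, 2, -1, -2, 3, -1, 0, -1, 0, 0
Mean of differences = -0.1000
Numerator Σ(Δy_t−Δȳ)(Δy_{t+1}−Δȳ) = -11.0100
Denominator Σ(Δy_t−Δȳ)² = 20.9000
r_1(Δy) = -11.0100 / 20.9000 = -0.527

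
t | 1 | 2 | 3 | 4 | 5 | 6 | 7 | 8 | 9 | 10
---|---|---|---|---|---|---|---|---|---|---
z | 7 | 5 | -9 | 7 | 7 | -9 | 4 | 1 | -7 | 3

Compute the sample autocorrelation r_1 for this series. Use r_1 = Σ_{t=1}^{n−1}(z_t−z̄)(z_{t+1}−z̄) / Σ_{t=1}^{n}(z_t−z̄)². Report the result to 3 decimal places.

-0.366

Mean z̄ = (7 + 5 − 9 + 7 + 7 − 9 + 4 + 1 − 7 + 3)/10 = 0.9000
Numerator Σ_{t=1}^{9}(z_t−z̄)(z_{t+1}−z̄) = -146.9100
Denominator Σ(z_t−z̄)² = 400.9000
r_1 = -146.9100 / 400.9000 = -0.366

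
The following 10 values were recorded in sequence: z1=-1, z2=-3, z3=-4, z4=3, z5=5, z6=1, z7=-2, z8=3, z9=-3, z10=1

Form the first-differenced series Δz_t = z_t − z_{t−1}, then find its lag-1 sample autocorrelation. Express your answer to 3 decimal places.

First differences Δz: -2, -1, 7, 2, -4, -3, 5, -6, 4
Mean of differences = 0.2222
Numerator Σ(Δz_t−Δz̄)(Δz_{t+1}−Δz̄) = -56.0494
Denominator Σ(Δz_t−Δz̄)² = 159.5556
r_1(Δz) = -56.0494 / 159.5556 = -0.351

-0.351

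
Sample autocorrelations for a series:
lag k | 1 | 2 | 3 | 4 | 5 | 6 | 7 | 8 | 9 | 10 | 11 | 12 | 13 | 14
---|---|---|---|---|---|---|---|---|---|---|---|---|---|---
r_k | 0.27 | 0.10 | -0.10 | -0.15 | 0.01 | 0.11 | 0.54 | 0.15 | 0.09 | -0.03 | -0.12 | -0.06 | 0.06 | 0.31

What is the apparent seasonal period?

The largest autocorrelation is r_7 = 0.54, with a weaker echo at lag 14 (0.31); the remaining lags stay at or below 0.27. The elevated value at lag 1 (0.27), dropping to 0.10 at lag 2, reflects decaying short-term dependence rather than seasonality.
The dominant spike at lag 7 indicates a seasonal period of 7.

7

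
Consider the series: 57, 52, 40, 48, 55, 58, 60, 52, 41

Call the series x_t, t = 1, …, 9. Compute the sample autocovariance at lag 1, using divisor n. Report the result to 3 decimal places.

Mean x̄ = (57 + 52 + 40 + 48 + 55 + 58 + 60 + 52 + 41)/9 = 51.4444
Σ_{t=1}^{8}(x_t−x̄)(x_{t+1}−x̄) = 102.2469
γ_1 = 102.2469 / 9 = 11.361

11.361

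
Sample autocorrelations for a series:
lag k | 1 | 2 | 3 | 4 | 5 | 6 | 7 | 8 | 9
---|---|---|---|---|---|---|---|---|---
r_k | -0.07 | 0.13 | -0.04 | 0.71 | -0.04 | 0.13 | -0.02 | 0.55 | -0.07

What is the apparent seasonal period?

The largest autocorrelation is r_4 = 0.71, with a weaker echo at lag 8 (0.55); the remaining lags stay at or below 0.13.
The dominant spike at lag 4 indicates a seasonal period of 4.

4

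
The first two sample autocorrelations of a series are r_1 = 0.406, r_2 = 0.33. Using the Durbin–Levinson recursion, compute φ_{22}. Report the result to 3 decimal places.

φ_{22} = (r_2 − r_1²) / (1 − r_1²)
r_1² = (0.406)² = 0.164836
Numerator = 0.33 − 0.1648 = 0.1652; denominator = 1 − 0.1648 = 0.8352
φ_{22} = 0.1652 / 0.8352 = 0.198

0.198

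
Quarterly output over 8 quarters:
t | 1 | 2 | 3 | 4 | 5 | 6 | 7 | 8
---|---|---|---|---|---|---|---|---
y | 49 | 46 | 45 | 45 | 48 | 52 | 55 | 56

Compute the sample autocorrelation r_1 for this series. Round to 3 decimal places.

0.674

Mean ȳ = (49 + 46 + 45 + 45 + 48 + 52 + 55 + 56)/8 = 49.5000
Deviations from mean: -0.5000, -3.5000, -4.5000, -4.5000, -1.5000, 2.5000, 5.5000, 6.5000
Σ(y_t−ȳ)(y_{t+1}−ȳ) = (1.7500) + (15.7500) + (20.2500) + (6.7500) + (-3.7500) + (13.7500) + (35.7500) = 90.2500
Denominator Σ(y_t−ȳ)² = 134.0000
r_1 = 90.2500 / 134.0000 = 0.674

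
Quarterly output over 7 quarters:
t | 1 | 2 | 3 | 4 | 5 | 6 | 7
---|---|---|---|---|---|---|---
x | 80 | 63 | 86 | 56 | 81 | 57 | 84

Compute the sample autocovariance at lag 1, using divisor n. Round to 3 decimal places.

Mean x̄ = (80 + 63 + 86 + 56 + 81 + 57 + 84)/7 = 72.4286
Σ_{t=1}^{6}(x_t−x̄)(x_{t+1}−x̄) = -873.8980
γ_1 = -873.8980 / 7 = -124.843

-124.843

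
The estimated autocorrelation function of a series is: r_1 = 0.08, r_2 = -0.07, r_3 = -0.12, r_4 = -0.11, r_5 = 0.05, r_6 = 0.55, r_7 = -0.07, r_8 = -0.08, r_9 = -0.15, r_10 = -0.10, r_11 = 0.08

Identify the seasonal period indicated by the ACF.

6

The largest autocorrelation is r_6 = 0.55; the remaining lags stay at or below 0.08.
The dominant spike at lag 6 indicates a seasonal period of 6.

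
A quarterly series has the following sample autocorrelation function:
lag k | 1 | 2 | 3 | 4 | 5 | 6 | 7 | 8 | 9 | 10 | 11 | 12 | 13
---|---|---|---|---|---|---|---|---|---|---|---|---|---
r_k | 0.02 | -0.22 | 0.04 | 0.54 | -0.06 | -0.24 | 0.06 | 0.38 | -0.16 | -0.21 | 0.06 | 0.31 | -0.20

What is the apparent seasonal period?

The largest autocorrelation is r_4 = 0.54, with weaker echoes at lags 8 (0.38) and 12 (0.31); the remaining lags stay at or below 0.06.
The dominant spike at lag 4 indicates a seasonal period of 4.

4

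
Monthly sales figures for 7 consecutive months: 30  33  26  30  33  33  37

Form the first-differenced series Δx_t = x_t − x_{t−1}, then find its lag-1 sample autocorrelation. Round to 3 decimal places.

First differences Δx: 3, -7, 4, 3, 0, 4
Mean of differences = 1.1667
Numerator Σ(Δx_t−Δx̄)(Δx_{t+1}−Δx̄) = -38.3611
Denominator Σ(Δx_t−Δx̄)² = 90.8333
r_1(Δx) = -38.3611 / 90.8333 = -0.422

-0.422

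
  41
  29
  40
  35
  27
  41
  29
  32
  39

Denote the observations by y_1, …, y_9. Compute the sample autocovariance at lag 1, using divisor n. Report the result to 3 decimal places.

Mean ȳ = (41 + 29 + 40 + 35 + 27 + 41 + 29 + 32 + 39)/9 = 34.7778
Σ_{t=1}^{8}(y_t−ȳ)(y_{t+1}−ȳ) = -146.7160
γ_1 = -146.7160 / 9 = -16.302

-16.302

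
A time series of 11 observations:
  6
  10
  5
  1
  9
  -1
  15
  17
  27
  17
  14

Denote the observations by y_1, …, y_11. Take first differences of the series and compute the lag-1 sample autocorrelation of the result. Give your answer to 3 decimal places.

First differences Δy: 4, -5, -4, 8, -10, 16, 2, 10, -10, -3
Mean of differences = 0.8000
Numerator Σ(Δy_t−Δȳ)(Δy_{t+1}−Δȳ) = -296.2400
Denominator Σ(Δy_t−Δȳ)² = 683.6000
r_1(Δy) = -296.2400 / 683.6000 = -0.433

-0.433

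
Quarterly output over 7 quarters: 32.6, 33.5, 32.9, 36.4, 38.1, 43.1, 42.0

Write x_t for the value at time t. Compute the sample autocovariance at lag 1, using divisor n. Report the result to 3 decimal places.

Mean x̄ = (32.6 + 33.5 + 32.9 + 36.4 + 38.1 + 43.1 + 42.0)/7 = 36.9429
Deviations: -4.3429, -3.4429, -4.0429, -0.5429, 1.1571, 6.1571, 5.0571
Σ_{t=1}^{6}(x_t−x̄)(x_{t+1}−x̄) = 68.6996
γ_1 = 68.6996 / 7 = 9.814

9.814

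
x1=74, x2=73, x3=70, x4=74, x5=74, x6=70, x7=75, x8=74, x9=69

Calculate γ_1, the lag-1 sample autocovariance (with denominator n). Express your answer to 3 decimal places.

Mean x̄ = (74 + 73 + 70 + 74 + 74 + 70 + 75 + 74 + 69)/9 = 72.5556
Σ_{t=1}^{8}(x_t−x̄)(x_{t+1}−x̄) = -13.6420
γ_1 = -13.6420 / 9 = -1.516

-1.516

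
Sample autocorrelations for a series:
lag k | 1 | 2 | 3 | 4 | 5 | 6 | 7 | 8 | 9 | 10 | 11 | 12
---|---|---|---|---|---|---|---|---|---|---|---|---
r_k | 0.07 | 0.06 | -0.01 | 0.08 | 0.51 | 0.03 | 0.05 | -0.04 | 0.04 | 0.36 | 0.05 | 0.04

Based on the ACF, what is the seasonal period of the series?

5

The largest autocorrelation is r_5 = 0.51, with a weaker echo at lag 10 (0.36); the remaining lags stay at or below 0.08.
The dominant spike at lag 5 indicates a seasonal period of 5.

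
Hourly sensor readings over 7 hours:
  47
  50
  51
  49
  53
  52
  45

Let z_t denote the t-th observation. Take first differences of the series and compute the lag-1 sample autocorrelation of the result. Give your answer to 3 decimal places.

-0.043

First differences Δz: 3, 1, -2, 4, -1, -7
Mean of differences = -0.3333
Numerator Σ(Δz_t−Δz̄)(Δz_{t+1}−Δz̄) = -3.4444
Denominator Σ(Δz_t−Δz̄)² = 79.3333
r_1(Δz) = -3.4444 / 79.3333 = -0.043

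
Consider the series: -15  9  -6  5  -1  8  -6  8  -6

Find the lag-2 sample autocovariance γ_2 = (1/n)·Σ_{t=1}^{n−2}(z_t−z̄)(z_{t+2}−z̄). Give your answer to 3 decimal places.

31.845

Mean z̄ = (-15 + 9 − 6 + 5 − 1 + 8 − 6 + 8 − 6)/9 = -0.4444
Σ_{t=1}^{7}(z_t−z̄)(z_{t+2}−z̄) = 286.6049
γ_2 = 286.6049 / 9 = 31.845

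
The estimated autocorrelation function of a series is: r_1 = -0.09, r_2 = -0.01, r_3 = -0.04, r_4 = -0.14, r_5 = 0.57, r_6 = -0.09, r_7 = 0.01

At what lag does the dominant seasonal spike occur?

The largest autocorrelation is r_5 = 0.57; the remaining lags stay at or below 0.01.
The dominant spike at lag 5 indicates a seasonal period of 5.

5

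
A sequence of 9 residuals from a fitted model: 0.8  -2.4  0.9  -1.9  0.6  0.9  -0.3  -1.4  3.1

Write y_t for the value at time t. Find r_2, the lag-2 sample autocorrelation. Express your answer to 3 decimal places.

Mean ȳ = (0.8 − 2.4 + 0.9 − 1.9 + 0.6 + 0.9 − 0.3 − 1.4 + 3.1)/9 = 0.0333
Σ(y_t−ȳ)(y_{t+2}−ȳ) = (0.6644) + (4.7044) + (0.4911) + (-1.6756) + (-0.1889) + (-1.2422) + (-1.0222) = 1.7311
Denominator Σ(y_t−ȳ)² = 23.6400
r_2 = 1.7311 / 23.6400 = 0.073

0.073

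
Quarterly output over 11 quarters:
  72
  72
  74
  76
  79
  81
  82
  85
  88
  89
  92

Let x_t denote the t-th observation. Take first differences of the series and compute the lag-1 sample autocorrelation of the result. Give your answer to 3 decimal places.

First differences Δx: 0, 2, 2, 3, 2, 1, 3, 3, 1, 3
Mean of differences = 2.0000
Numerator Σ(Δx_t−Δx̄)(Δx_{t+1}−Δx̄) = -2.0000
Denominator Σ(Δx_t−Δx̄)² = 10.0000
r_1(Δx) = -2.0000 / 10.0000 = -0.200

-0.200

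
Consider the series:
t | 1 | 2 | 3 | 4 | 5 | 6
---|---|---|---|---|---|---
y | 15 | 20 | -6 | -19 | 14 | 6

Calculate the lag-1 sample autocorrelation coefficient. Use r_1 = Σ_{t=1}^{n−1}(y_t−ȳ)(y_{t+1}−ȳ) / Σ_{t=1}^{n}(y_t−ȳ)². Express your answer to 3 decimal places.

Mean ȳ = (15 + 20 − 6 − 19 + 14 + 6)/6 = 5.0000
Deviations from mean: 10.0000, 15.0000, -11.0000, -24.0000, 9.0000, 1.0000
Numerator Σ_{t=1}^{5}(y_t−ȳ)(y_{t+1}−ȳ) = 42.0000
Denominator Σ(y_t−ȳ)² = 1104.0000
r_1 = 42.0000 / 1104.0000 = 0.038

0.038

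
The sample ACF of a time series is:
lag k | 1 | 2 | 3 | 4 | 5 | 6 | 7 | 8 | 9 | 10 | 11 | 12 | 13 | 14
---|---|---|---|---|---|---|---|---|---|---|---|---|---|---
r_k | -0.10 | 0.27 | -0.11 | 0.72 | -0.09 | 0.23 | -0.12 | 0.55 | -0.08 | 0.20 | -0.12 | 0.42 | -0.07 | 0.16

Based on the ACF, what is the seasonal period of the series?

The largest autocorrelation is r_4 = 0.72, with weaker echoes at lags 8 (0.55) and 12 (0.42); the remaining lags stay at or below 0.27.
The dominant spike at lag 4 indicates a seasonal period of 4.

4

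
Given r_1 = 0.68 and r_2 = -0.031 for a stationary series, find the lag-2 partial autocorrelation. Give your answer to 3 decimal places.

φ_{22} = (r_2 − r_1²) / (1 − r_1²)
r_1² = (0.68)² = 0.4624
Numerator = -0.031 − 0.4624 = -0.4934; denominator = 1 − 0.4624 = 0.5376
φ_{22} = -0.4934 / 0.5376 = -0.918

-0.918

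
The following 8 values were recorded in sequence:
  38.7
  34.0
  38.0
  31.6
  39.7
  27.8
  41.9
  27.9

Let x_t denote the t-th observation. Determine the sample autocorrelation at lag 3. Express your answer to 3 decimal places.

-0.462

Mean x̄ = (38.7 + 34.0 + 38.0 + 31.6 + 39.7 + 27.8 + 41.9 + 27.9)/8 = 34.9500
Deviations from mean: 3.7500, -0.9500, 3.0500, -3.3500, 4.7500, -7.1500, 6.9500, -7.0500
Numerator Σ_{t=1}^{5}(x_t−x̄)(x_{t+3}−x̄) = -95.6525
Denominator Σ(x_t−x̄)² = 207.1800
r_3 = -95.6525 / 207.1800 = -0.462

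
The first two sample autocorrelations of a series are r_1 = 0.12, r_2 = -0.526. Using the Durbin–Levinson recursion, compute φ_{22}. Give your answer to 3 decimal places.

φ_{22} = (r_2 − r_1²) / (1 − r_1²)
r_1² = (0.12)² = 0.0144
Numerator = -0.526 − 0.0144 = -0.5404; denominator = 1 − 0.0144 = 0.9856
φ_{22} = -0.5404 / 0.9856 = -0.548

-0.548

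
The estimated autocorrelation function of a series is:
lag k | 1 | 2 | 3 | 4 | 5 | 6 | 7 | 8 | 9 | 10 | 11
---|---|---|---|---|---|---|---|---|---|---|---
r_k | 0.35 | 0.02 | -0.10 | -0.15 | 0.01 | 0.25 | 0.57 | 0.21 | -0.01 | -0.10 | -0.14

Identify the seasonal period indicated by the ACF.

7

The largest autocorrelation is r_7 = 0.57; the remaining lags stay at or below 0.35. The elevated value at lag 1 (0.35), dropping to 0.02 at lag 2, reflects decaying short-term dependence rather than seasonality.
The dominant spike at lag 7 indicates a seasonal period of 7.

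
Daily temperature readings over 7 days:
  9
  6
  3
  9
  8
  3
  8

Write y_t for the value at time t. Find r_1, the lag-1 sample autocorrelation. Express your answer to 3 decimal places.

Mean ȳ = (9 + 6 + 3 + 9 + 8 + 3 + 8)/7 = 6.5714
Σ(y_t−ȳ)(y_{t+1}−ȳ) = (-1.3878) + (2.0408) + (-8.6735) + (3.4694) + (-5.1020) + (-5.1020) = -14.7551
Denominator Σ(y_t−ȳ)² = 41.7143
r_1 = -14.7551 / 41.7143 = -0.354

-0.354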